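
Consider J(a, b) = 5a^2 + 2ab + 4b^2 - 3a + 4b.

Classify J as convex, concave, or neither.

J is quadratic, so its Hessian is the constant matrix H = [[10, 2], [2, 8]].
det(H) = 76, tr(H) = 18.
det(H) > 0 and tr(H) > 0, so H is positive definite everywhere: convex.

convex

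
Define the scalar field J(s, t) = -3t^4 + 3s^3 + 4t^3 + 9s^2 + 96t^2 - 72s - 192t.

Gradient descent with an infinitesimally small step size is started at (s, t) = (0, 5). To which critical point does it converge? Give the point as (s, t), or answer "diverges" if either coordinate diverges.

J is separable, so gradient descent decouples: s follows -∂J/∂s, t follows -∂J/∂t.
∂J/∂s = 9(s - 2)(s + 4); at s=0 this is -72, so s increases.
∂J/∂t = -12(t - 4)(t - 1)(t + 4); at t=5 this is -432, so t increases.
The t-coordinate has no critical point in that direction and runs off to infinity.

diverges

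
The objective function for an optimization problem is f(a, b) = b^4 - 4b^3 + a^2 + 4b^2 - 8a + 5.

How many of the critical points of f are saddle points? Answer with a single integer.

1

f separates as a function of a plus a function of b, so ∇f=0 decouples.
∂f/∂a = 2(a - 4) = 0 at a ∈ {4}; ∂f/∂b = 4b(b - 2)(b - 1) = 0 at b ∈ {0, 1, 2}.
The Hessian is diagonal: diag(f_aa, f_bb). Second derivatives: f_aa(4)=2; f_bb(0)=8, f_bb(1)=-4, f_bb(2)=8.
Saddle points occur where the two diagonal entries have opposite signs: (4, 1). Count: 1.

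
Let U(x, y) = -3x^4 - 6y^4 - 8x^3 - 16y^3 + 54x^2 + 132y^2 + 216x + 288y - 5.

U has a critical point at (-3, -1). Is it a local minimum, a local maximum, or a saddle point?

saddle point

The mixed partial ∂²U/∂x∂y is 0, so the Hessian at any point is diag(U_xx, U_yy) = diag(12(-3x^2 - 4x + 9), 24(-3y^2 - 4y + 11)).
At (-3, -1): H = diag(-72, 288).
The eigenvalues have opposite signs, so H is indefinite: a saddle point.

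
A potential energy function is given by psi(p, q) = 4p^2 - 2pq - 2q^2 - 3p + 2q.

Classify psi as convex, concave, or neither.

neither

psi is quadratic, so its Hessian is the constant matrix H = [[8, -2], [-2, -4]].
det(H) = -36, tr(H) = 4.
det(H) < 0, so H is indefinite: neither convex nor concave.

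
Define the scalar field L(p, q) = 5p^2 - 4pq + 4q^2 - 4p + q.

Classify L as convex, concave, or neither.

convex

L is quadratic, so its Hessian is the constant matrix H = [[10, -4], [-4, 8]].
det(H) = 64, tr(H) = 18.
det(H) > 0 and tr(H) > 0, so H is positive definite everywhere: convex.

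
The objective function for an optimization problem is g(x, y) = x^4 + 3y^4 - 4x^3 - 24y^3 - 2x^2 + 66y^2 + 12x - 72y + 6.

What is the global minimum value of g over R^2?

-30

g(x,y) separates as P(x) + Q(y) + 6, so its minimum is min P + min Q + 6.
P'(x) = 4(x - 3)(x - 1)(x + 1) vanishes at x ∈ {-1, 1, 3}; Q'(y) = 12(y - 3)(y - 2)(y - 1) vanishes at y ∈ {1, 2, 3}.
Local minima of P (where P''>0): P(-1)=-9, P(3)=-9. Local minima of Q: Q(1)=-27, Q(3)=-27.
So the global minimum of g is P(-1) + Q(1) + 6 = -9 − 27 + 6 = -30, attained at (-1, 1).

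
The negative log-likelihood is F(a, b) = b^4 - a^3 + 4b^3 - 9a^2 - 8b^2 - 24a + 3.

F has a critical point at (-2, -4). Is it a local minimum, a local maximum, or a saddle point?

saddle point

The mixed partial ∂²F/∂a∂b is 0, so the Hessian at any point is diag(F_aa, F_bb) = diag(-6(a + 3), 4(3b^2 + 6b - 4)).
At (-2, -4): H = diag(-6, 80).
The eigenvalues have opposite signs, so H is indefinite: a saddle point.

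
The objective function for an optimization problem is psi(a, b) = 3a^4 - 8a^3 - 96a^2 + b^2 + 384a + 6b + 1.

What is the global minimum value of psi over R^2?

psi(a,b) separates as P(a) + Q(b) + 1, so its minimum is min P + min Q + 1.
P'(a) = 12(a - 4)(a - 2)(a + 4) vanishes at a ∈ {-4, 2, 4}; Q'(b) = 2b + 6 vanishes at b ∈ {-3}.
Local minima of P (where P''>0): P(-4)=-1792, P(4)=256. Local minima of Q: Q(-3)=-9.
So the global minimum of psi is P(-4) + Q(-3) + 1 = -1792 − 9 + 1 = -1800, attained at (-4, -3).

-1800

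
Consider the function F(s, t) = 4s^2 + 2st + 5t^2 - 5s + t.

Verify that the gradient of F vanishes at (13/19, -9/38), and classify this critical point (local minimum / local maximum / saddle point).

local minimum

∇F = (8s + 2t - 5, 2s + 10t + 1); substituting (13/19, -9/38) gives ∇F = (0, 0), so (13/19, -9/38) is indeed a critical point.
The Hessian of F is constant: H = [[8, 2], [2, 10]].
det(H) = 8·10 − 2² = 76.
det(H) > 0 and tr(H) = 18 > 0, so H is positive definite and the point is a local minimum.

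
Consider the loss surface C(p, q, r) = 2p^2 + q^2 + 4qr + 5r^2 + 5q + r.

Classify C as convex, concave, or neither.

C is quadratic, so its Hessian is the constant matrix H = [[4, 0, 0], [0, 2, 4], [0, 4, 10]].
Leading principal minors: 4, 8, 16.
All positive ⇒ H ≻ 0 ⇒ convex.

convex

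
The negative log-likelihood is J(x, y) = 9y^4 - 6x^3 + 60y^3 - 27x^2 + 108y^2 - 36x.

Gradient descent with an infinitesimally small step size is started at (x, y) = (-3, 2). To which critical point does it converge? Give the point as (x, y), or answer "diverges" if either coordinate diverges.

J is separable, so gradient descent decouples: x follows -∂J/∂x, y follows -∂J/∂y.
∂J/∂x = -18(x + 1)(x + 2); at x=-3 this is -36, so x increases.
∂J/∂y = 36y(y + 2)(y + 3); at y=2 this is 1440, so y decreases.
x converges to its nearest critical value -2 (a local min of the x-part); y converges to 0. The iterate converges to (-2, 0).

(-2, 0)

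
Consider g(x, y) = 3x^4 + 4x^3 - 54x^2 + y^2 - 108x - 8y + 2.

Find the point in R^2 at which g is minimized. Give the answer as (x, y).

(3, 4)

g(x,y) separates as P(x) + Q(y) + 2, so its minimum is min P + min Q + 2.
P'(x) = 12(x - 3)(x + 1)(x + 3) vanishes at x ∈ {-3, -1, 3}; Q'(y) = 2y - 8 vanishes at y ∈ {4}.
Local minima of P (where P''>0): P(-3)=-27, P(3)=-459. Local minima of Q: Q(4)=-16.
So the global minimum of g is P(3) + Q(4) + 2 = -459 − 16 + 2 = -473, attained at (3, 4).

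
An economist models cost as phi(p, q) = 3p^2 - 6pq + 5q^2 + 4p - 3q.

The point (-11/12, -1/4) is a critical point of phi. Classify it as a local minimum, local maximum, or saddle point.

The Hessian of phi is constant: H = [[6, -6], [-6, 10]].
det(H) = 6·10 − (-6)² = 24.
det(H) > 0 and tr(H) = 16 > 0, so H is positive definite and the point is a local minimum.

local minimum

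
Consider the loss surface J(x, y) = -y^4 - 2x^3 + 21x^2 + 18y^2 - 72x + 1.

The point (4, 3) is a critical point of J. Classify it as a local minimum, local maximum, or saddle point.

The mixed partial ∂²J/∂x∂y is 0, so the Hessian at any point is diag(J_xx, J_yy) = diag(6(-2x + 7), 12(-y^2 + 3)).
At (4, 3): H = diag(-6, -72).
Both eigenvalues are negative, so H is negative definite: a local maximum.

local maximum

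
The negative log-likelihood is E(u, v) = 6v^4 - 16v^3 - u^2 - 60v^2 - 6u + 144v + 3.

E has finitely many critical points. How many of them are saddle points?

2

E separates as a function of u plus a function of v, so ∇E=0 decouples.
∂E/∂u = -2(u + 3) = 0 at u ∈ {-3}; ∂E/∂v = 24(v - 3)(v - 1)(v + 2) = 0 at v ∈ {-2, 1, 3}.
The Hessian is diagonal: diag(E_uu, E_vv). Second derivatives: E_uu(-3)=-2; E_vv(-2)=360, E_vv(1)=-144, E_vv(3)=240.
Saddle points occur where the two diagonal entries have opposite signs: (-3, -2), (-3, 3). Count: 2.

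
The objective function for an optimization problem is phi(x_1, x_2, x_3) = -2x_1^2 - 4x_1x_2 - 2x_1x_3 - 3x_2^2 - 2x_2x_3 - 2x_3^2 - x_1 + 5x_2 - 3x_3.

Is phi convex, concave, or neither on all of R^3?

concave

phi is quadratic, so its Hessian is the constant matrix H = [[-4, -4, -2], [-4, -6, -2], [-2, -2, -4]].
Leading principal minors: -4, 8, -24.
Signs alternate −, +, − ⇒ H ≺ 0 ⇒ concave.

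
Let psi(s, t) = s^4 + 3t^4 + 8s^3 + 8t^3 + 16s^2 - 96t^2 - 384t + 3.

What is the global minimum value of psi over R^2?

psi(s,t) separates as P(s) + Q(t) + 3, so its minimum is min P + min Q + 3.
P'(s) = 4s(s + 2)(s + 4) vanishes at s ∈ {-4, -2, 0}; Q'(t) = 12(t - 4)(t + 2)(t + 4) vanishes at t ∈ {-4, -2, 4}.
Local minima of P (where P''>0): P(-4)=0, P(0)=0. Local minima of Q: Q(-4)=256, Q(4)=-1792.
So the global minimum of psi is P(-4) + Q(4) + 3 = 0 − 1792 + 3 = -1789, attained at (-4, 4).

-1789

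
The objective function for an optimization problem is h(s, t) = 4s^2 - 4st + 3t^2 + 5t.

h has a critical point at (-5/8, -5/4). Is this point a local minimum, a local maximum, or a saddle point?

The Hessian of h is constant: H = [[8, -4], [-4, 6]].
det(H) = 8·6 − (-4)² = 32.
det(H) > 0 and tr(H) = 14 > 0, so H is positive definite and the point is a local minimum.

local minimum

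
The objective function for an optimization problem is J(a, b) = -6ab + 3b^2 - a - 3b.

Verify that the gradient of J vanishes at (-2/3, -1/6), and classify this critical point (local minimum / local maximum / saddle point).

saddle point

∇J = (-6b - 1, -6a + 6b - 3); substituting (-2/3, -1/6) gives ∇J = (0, 0), so (-2/3, -1/6) is indeed a critical point.
The Hessian of J is constant: H = [[0, -6], [-6, 6]].
det(H) = 0·6 − (-6)² = -36.
Since det(H) < 0, H is indefinite and the critical point is a saddle point.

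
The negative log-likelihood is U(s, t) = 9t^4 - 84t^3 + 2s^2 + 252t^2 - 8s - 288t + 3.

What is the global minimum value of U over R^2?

U(s,t) separates as P(s) + Q(t) + 3, so its minimum is min P + min Q + 3.
P'(s) = 4s - 8 vanishes at s ∈ {2}; Q'(t) = 36(t - 4)(t - 2)(t - 1) vanishes at t ∈ {1, 2, 4}.
Local minima of P (where P''>0): P(2)=-8. Local minima of Q: Q(1)=-111, Q(4)=-192.
So the global minimum of U is P(2) + Q(4) + 3 = -8 − 192 + 3 = -197, attained at (2, 4).

-197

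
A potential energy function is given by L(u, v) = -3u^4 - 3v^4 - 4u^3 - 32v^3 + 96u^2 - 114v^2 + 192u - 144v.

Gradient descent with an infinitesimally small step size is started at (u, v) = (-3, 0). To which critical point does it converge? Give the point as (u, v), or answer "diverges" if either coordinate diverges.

L is separable, so gradient descent decouples: u follows -∂L/∂u, v follows -∂L/∂v.
∂L/∂u = -12(u - 4)(u + 1)(u + 4); at u=-3 this is -168, so u increases.
∂L/∂v = -12(v + 1)(v + 3)(v + 4); at v=0 this is -144, so v increases.
The v-coordinate has no critical point in that direction and runs off to infinity.

diverges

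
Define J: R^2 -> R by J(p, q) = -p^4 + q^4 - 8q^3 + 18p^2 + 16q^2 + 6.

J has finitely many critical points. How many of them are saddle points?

J separates as a function of p plus a function of q, so ∇J=0 decouples.
∂J/∂p = -4p(p - 3)(p + 3) = 0 at p ∈ {-3, 0, 3}; ∂J/∂q = 4q(q - 4)(q - 2) = 0 at q ∈ {0, 2, 4}.
The Hessian is diagonal: diag(J_pp, J_qq). Second derivatives: J_pp(-3)=-72, J_pp(0)=36, J_pp(3)=-72; J_qq(0)=32, J_qq(2)=-16, J_qq(4)=32.
Saddle points occur where the two diagonal entries have opposite signs: (-3, 0), (-3, 4), (0, 2), (3, 0), (3, 4). Count: 5.

5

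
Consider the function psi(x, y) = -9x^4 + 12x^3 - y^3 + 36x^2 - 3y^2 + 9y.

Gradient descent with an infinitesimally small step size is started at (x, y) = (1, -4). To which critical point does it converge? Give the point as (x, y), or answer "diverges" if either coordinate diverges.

(0, -3)

psi is separable, so gradient descent decouples: x follows -∂psi/∂x, y follows -∂psi/∂y.
∂psi/∂x = -36x(x - 2)(x + 1); at x=1 this is 72, so x decreases.
∂psi/∂y = -3(y - 1)(y + 3); at y=-4 this is -15, so y increases.
x converges to its nearest critical value 0 (a local min of the x-part); y converges to -3. The iterate converges to (0, -3).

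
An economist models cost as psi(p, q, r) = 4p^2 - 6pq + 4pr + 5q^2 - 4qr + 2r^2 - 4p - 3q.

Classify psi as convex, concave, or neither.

convex

psi is quadratic, so its Hessian is the constant matrix H = [[8, -6, 4], [-6, 10, -4], [4, -4, 4]].
Leading principal minors: 8, 44, 80.
All positive ⇒ H ≻ 0 ⇒ convex.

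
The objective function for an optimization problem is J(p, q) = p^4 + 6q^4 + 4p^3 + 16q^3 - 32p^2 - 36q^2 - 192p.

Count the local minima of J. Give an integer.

J separates as a function of p plus a function of q, so ∇J=0 decouples.
∂J/∂p = 4(p - 4)(p + 3)(p + 4) = 0 at p ∈ {-4, -3, 4}; ∂J/∂q = 24q(q - 1)(q + 3) = 0 at q ∈ {-3, 0, 1}.
The Hessian is diagonal: diag(J_pp, J_qq). Second derivatives: J_pp(-4)=32, J_pp(-3)=-28, J_pp(4)=224; J_qq(-3)=288, J_qq(0)=-72, J_qq(1)=96.
Local minima occur where both diagonal entries positive: (-4, -3), (-4, 1), (4, -3), (4, 1). Count: 4.

4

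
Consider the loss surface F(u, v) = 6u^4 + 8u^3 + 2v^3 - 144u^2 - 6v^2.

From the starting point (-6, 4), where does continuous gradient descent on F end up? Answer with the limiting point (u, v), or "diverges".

(-4, 2)

F is separable, so gradient descent decouples: u follows -∂F/∂u, v follows -∂F/∂v.
∂F/∂u = 24u(u - 3)(u + 4); at u=-6 this is -2592, so u increases.
∂F/∂v = 6v(v - 2); at v=4 this is 48, so v decreases.
u converges to its nearest critical value -4 (a local min of the u-part); v converges to 2. The iterate converges to (-4, 2).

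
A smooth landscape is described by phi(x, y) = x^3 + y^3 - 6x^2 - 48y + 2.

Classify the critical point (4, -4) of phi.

The mixed partial ∂²phi/∂x∂y is 0, so the Hessian at any point is diag(phi_xx, phi_yy) = diag(6(x - 2), 6y).
At (4, -4): H = diag(12, -24).
The eigenvalues have opposite signs, so H is indefinite: a saddle point.

saddle point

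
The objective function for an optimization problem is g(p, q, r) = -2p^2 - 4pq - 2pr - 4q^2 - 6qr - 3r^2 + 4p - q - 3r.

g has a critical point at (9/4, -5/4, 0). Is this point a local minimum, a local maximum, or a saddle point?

The Hessian is constant: H = [[-4, -4, -2], [-4, -8, -6], [-2, -6, -6]].
Leading principal minors: Δ₁ = -4, Δ₂ = 16, Δ₃ = -16.
The minors alternate sign starting negative (−, +, −), so H is negative definite: a local maximum.

local maximum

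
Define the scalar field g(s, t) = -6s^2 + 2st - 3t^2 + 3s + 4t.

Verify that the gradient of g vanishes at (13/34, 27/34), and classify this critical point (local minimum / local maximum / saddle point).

∇g = (-12s + 2t + 3, 2s - 6t + 4); substituting (13/34, 27/34) gives ∇g = (0, 0), so (13/34, 27/34) is indeed a critical point.
The Hessian of g is constant: H = [[-12, 2], [2, -6]].
det(H) = (-12)·(-6) − 2² = 68.
det(H) > 0 and tr(H) = -18 < 0, so H is negative definite and the point is a local maximum.

local maximum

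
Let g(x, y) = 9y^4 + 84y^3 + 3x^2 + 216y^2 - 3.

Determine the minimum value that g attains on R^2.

-3

g(x,y) separates as P(x) + Q(y) − 3, so its minimum is min P + min Q − 3.
P'(x) = 6x vanishes at x ∈ {0}; Q'(y) = 36y(y + 3)(y + 4) vanishes at y ∈ {-4, -3, 0}.
Local minima of P (where P''>0): P(0)=0. Local minima of Q: Q(-4)=384, Q(0)=0.
So the global minimum of g is P(0) + Q(0) − 3 = 0 + 0 − 3 = -3, attained at (0, 0).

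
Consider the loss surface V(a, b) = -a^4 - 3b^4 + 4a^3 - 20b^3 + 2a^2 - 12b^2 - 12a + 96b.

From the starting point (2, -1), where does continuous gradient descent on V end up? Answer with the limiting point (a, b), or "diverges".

(1, -2)

V is separable, so gradient descent decouples: a follows -∂V/∂a, b follows -∂V/∂b.
∂V/∂a = -4(a - 3)(a - 1)(a + 1); at a=2 this is 12, so a decreases.
∂V/∂b = -12(b - 1)(b + 2)(b + 4); at b=-1 this is 72, so b decreases.
a converges to its nearest critical value 1 (a local min of the a-part); b converges to -2. The iterate converges to (1, -2).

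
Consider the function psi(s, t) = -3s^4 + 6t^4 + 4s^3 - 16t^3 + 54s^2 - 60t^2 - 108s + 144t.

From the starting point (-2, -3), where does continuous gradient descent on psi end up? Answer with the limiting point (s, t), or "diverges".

psi is separable, so gradient descent decouples: s follows -∂psi/∂s, t follows -∂psi/∂t.
∂psi/∂s = -12(s - 3)(s - 1)(s + 3); at s=-2 this is -180, so s increases.
∂psi/∂t = 24(t - 3)(t - 1)(t + 2); at t=-3 this is -576, so t increases.
s converges to its nearest critical value 1 (a local min of the s-part); t converges to -2. The iterate converges to (1, -2).

(1, -2)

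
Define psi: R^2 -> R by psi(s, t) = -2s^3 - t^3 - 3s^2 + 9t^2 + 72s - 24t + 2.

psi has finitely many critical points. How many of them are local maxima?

1

psi separates as a function of s plus a function of t, so ∇psi=0 decouples.
∂psi/∂s = -6(s - 3)(s + 4) = 0 at s ∈ {-4, 3}; ∂psi/∂t = -3(t - 4)(t - 2) = 0 at t ∈ {2, 4}.
The Hessian is diagonal: diag(psi_ss, psi_tt). Second derivatives: psi_ss(-4)=42, psi_ss(3)=-42; psi_tt(2)=6, psi_tt(4)=-6.
Local maxima occur where both diagonal entries negative: (3, 4). Count: 1.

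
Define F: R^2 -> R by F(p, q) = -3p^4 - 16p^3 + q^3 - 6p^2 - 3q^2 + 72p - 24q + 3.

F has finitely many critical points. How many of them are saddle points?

3

F separates as a function of p plus a function of q, so ∇F=0 decouples.
∂F/∂p = -12(p - 1)(p + 2)(p + 3) = 0 at p ∈ {-3, -2, 1}; ∂F/∂q = 3(q - 4)(q + 2) = 0 at q ∈ {-2, 4}.
The Hessian is diagonal: diag(F_pp, F_qq). Second derivatives: F_pp(-3)=-48, F_pp(-2)=36, F_pp(1)=-144; F_qq(-2)=-18, F_qq(4)=18.
Saddle points occur where the two diagonal entries have opposite signs: (-3, 4), (-2, -2), (1, 4). Count: 3.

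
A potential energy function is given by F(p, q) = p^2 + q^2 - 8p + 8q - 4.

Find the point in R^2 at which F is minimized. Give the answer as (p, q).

F(p,q) separates as A(p) + B(q) − 4, so its minimum is min A + min B − 4.
A'(p) = 2p - 8 vanishes at p ∈ {4}; B'(q) = 2q + 8 vanishes at q ∈ {-4}.
Local minima of A (where A''>0): A(4)=-16. Local minima of B: B(-4)=-16.
So the global minimum of F is A(4) + B(-4) − 4 = -16 − 16 − 4 = -36, attained at (4, -4).

(4, -4)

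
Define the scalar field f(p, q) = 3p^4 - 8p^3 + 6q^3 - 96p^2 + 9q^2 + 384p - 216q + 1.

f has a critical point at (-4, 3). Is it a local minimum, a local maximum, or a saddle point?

The mixed partial ∂²f/∂p∂q is 0, so the Hessian at any point is diag(f_pp, f_qq) = diag(12(3p^2 - 4p - 16), 18(2q + 1)).
At (-4, 3): H = diag(576, 126).
Both eigenvalues are positive, so H is positive definite: a local minimum.

local minimum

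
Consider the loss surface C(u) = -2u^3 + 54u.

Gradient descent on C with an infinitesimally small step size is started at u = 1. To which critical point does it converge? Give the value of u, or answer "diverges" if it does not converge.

C'(u) = -6(u - 3)(u + 3), so C'(1) = 48.
Gradient descent moves in the -C' direction, i.e. u is decreasing.
The nearest critical point in that direction is u = -3, where C'' = 36 > 0 (a local minimum). The iterate converges there.

-3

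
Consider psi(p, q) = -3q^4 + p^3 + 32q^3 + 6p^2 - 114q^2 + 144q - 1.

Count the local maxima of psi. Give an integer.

2

psi separates as a function of p plus a function of q, so ∇psi=0 decouples.
∂psi/∂p = 3p(p + 4) = 0 at p ∈ {-4, 0}; ∂psi/∂q = -12(q - 4)(q - 3)(q - 1) = 0 at q ∈ {1, 3, 4}.
The Hessian is diagonal: diag(psi_pp, psi_qq). Second derivatives: psi_pp(-4)=-12, psi_pp(0)=12; psi_qq(1)=-72, psi_qq(3)=24, psi_qq(4)=-36.
Local maxima occur where both diagonal entries negative: (-4, 1), (-4, 4). Count: 2.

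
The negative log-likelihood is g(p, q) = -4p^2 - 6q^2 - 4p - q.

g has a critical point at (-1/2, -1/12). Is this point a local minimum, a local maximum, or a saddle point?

The Hessian of g is constant: H = [[-8, 0], [0, -12]].
det(H) = (-8)·(-12) − 0² = 96.
det(H) > 0 and tr(H) = -20 < 0, so H is negative definite and the point is a local maximum.

local maximum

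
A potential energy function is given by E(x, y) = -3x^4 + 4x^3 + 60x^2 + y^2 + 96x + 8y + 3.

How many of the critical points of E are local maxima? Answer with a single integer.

E separates as a function of x plus a function of y, so ∇E=0 decouples.
∂E/∂x = -12(x - 4)(x + 1)(x + 2) = 0 at x ∈ {-2, -1, 4}; ∂E/∂y = 2(y + 4) = 0 at y ∈ {-4}.
The Hessian is diagonal: diag(E_xx, E_yy). Second derivatives: E_xx(-2)=-72, E_xx(-1)=60, E_xx(4)=-360; E_yy(-4)=2.
Local maxima occur where both diagonal entries negative: none. Count: 0.

0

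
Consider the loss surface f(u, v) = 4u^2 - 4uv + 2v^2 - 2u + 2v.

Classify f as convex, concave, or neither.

convex

f is quadratic, so its Hessian is the constant matrix H = [[8, -4], [-4, 4]].
det(H) = 16, tr(H) = 12.
det(H) > 0 and tr(H) > 0, so H is positive definite everywhere: convex.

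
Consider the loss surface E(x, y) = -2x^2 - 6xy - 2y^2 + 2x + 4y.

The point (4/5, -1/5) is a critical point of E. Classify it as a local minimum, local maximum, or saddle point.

The Hessian of E is constant: H = [[-4, -6], [-6, -4]].
det(H) = (-4)·(-4) − (-6)² = -20.
Since det(H) < 0, H is indefinite and the critical point is a saddle point.

saddle point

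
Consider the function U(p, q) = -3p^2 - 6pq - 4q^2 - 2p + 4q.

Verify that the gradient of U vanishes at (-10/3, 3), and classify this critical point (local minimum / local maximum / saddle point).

∇U = (-6p - 6q - 2, -6p - 8q + 4); substituting (-10/3, 3) gives ∇U = (0, 0), so (-10/3, 3) is indeed a critical point.
The Hessian of U is constant: H = [[-6, -6], [-6, -8]].
det(H) = (-6)·(-8) − (-6)² = 12.
det(H) > 0 and tr(H) = -14 < 0, so H is negative definite and the point is a local maximum.

local maximum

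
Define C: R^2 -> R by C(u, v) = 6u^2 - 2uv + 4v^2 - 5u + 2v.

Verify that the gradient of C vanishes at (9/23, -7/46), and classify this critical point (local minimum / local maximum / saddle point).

local minimum

∇C = (12u - 2v - 5, -2u + 8v + 2); substituting (9/23, -7/46) gives ∇C = (0, 0), so (9/23, -7/46) is indeed a critical point.
The Hessian of C is constant: H = [[12, -2], [-2, 8]].
det(H) = 12·8 − (-2)² = 92.
det(H) > 0 and tr(H) = 20 > 0, so H is positive definite and the point is a local minimum.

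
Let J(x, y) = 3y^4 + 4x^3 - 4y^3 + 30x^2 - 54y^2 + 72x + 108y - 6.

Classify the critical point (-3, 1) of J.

The mixed partial ∂²J/∂x∂y is 0, so the Hessian at any point is diag(J_xx, J_yy) = diag(12(2x + 5), 12(3y^2 - 2y - 9)).
At (-3, 1): H = diag(-12, -96).
Both eigenvalues are negative, so H is negative definite: a local maximum.

local maximum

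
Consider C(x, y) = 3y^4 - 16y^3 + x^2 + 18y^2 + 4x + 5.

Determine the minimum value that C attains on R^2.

C(x,y) separates as P(x) + Q(y) + 5, so its minimum is min P + min Q + 5.
P'(x) = 2x + 4 vanishes at x ∈ {-2}; Q'(y) = 12y(y - 3)(y - 1) vanishes at y ∈ {0, 1, 3}.
Local minima of P (where P''>0): P(-2)=-4. Local minima of Q: Q(0)=0, Q(3)=-27.
So the global minimum of C is P(-2) + Q(3) + 5 = -4 − 27 + 5 = -26, attained at (-2, 3).

-26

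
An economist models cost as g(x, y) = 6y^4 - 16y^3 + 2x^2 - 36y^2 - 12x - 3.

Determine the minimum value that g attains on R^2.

-291

g(x,y) separates as P(x) + Q(y) − 3, so its minimum is min P + min Q − 3.
P'(x) = 4x - 12 vanishes at x ∈ {3}; Q'(y) = 24y(y - 3)(y + 1) vanishes at y ∈ {-1, 0, 3}.
Local minima of P (where P''>0): P(3)=-18. Local minima of Q: Q(-1)=-14, Q(3)=-270.
So the global minimum of g is P(3) + Q(3) − 3 = -18 − 270 − 3 = -291, attained at (3, 3).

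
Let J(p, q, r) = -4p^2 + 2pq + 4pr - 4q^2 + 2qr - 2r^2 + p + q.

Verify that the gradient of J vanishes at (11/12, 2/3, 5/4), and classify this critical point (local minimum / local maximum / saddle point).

∇J = (-8p + 2q + 4r + 1, 2p - 8q + 2r + 1, 4p + 2q - 4r); substituting (11/12, 2/3, 5/4) gives ∇J = (0, 0, 0), so (11/12, 2/3, 5/4) is indeed a critical point.
The Hessian is constant: H = [[-8, 2, 4], [2, -8, 2], [4, 2, -4]].
Leading principal minors: Δ₁ = -8, Δ₂ = 60, Δ₃ = -48.
The minors alternate sign starting negative (−, +, −), so H is negative definite: a local maximum.

local maximum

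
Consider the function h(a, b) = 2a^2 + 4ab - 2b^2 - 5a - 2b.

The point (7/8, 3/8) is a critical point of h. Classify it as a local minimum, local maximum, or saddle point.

The Hessian of h is constant: H = [[4, 4], [4, -4]].
det(H) = 4·(-4) − 4² = -32.
Since det(H) < 0, H is indefinite and the critical point is a saddle point.

saddle point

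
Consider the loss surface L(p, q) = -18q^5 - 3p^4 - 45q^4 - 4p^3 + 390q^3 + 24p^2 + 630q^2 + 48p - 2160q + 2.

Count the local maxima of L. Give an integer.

4

L separates as a function of p plus a function of q, so ∇L=0 decouples.
∂L/∂p = -12(p - 2)(p + 1)(p + 2) = 0 at p ∈ {-2, -1, 2}; ∂L/∂q = -90(q - 3)(q - 1)(q + 2)(q + 4) = 0 at q ∈ {-4, -2, 1, 3}.
The Hessian is diagonal: diag(L_pp, L_qq). Second derivatives: L_pp(-2)=-48, L_pp(-1)=36, L_pp(2)=-144; L_qq(-4)=6300, L_qq(-2)=-2700, L_qq(1)=2700, L_qq(3)=-6300.
Local maxima occur where both diagonal entries negative: (-2, -2), (-2, 3), (2, -2), (2, 3). Count: 4.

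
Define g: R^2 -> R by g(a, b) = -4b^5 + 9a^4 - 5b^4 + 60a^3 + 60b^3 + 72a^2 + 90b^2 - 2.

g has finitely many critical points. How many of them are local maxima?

g separates as a function of a plus a function of b, so ∇g=0 decouples.
∂g/∂a = 36a(a + 1)(a + 4) = 0 at a ∈ {-4, -1, 0}; ∂g/∂b = -20b(b - 3)(b + 1)(b + 3) = 0 at b ∈ {-3, -1, 0, 3}.
The Hessian is diagonal: diag(g_aa, g_bb). Second derivatives: g_aa(-4)=432, g_aa(-1)=-108, g_aa(0)=144; g_bb(-3)=720, g_bb(-1)=-160, g_bb(0)=180, g_bb(3)=-1440.
Local maxima occur where both diagonal entries negative: (-1, -1), (-1, 3). Count: 2.

2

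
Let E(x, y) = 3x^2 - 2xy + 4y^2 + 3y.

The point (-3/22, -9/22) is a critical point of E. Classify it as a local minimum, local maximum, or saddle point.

The Hessian of E is constant: H = [[6, -2], [-2, 8]].
det(H) = 6·8 − (-2)² = 44.
det(H) > 0 and tr(H) = 14 > 0, so H is positive definite and the point is a local minimum.

local minimum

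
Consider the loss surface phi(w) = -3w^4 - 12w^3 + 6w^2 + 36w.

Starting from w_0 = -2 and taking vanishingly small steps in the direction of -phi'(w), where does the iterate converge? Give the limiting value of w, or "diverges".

-1

phi'(w) = -12(w - 1)(w + 1)(w + 3), so phi'(-2) = -36.
Gradient descent moves in the -phi' direction, i.e. w is increasing.
The nearest critical point in that direction is w = -1, where phi'' = 48 > 0 (a local minimum). The iterate converges there.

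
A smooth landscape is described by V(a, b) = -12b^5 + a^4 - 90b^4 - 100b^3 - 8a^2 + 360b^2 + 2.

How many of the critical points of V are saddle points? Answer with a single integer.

6

V separates as a function of a plus a function of b, so ∇V=0 decouples.
∂V/∂a = 4a(a - 2)(a + 2) = 0 at a ∈ {-2, 0, 2}; ∂V/∂b = -60b(b - 1)(b + 3)(b + 4) = 0 at b ∈ {-4, -3, 0, 1}.
The Hessian is diagonal: diag(V_aa, V_bb). Second derivatives: V_aa(-2)=32, V_aa(0)=-16, V_aa(2)=32; V_bb(-4)=1200, V_bb(-3)=-720, V_bb(0)=720, V_bb(1)=-1200.
Saddle points occur where the two diagonal entries have opposite signs: (-2, -3), (-2, 1), (0, -4), (0, 0), (2, -3), (2, 1). Count: 6.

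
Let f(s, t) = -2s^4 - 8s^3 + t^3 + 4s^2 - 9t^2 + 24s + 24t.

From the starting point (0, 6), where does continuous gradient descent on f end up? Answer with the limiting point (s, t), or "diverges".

f is separable, so gradient descent decouples: s follows -∂f/∂s, t follows -∂f/∂t.
∂f/∂s = -8(s - 1)(s + 1)(s + 3); at s=0 this is 24, so s decreases.
∂f/∂t = 3(t - 4)(t - 2); at t=6 this is 24, so t decreases.
s converges to its nearest critical value -1 (a local min of the s-part); t converges to 4. The iterate converges to (-1, 4).

(-1, 4)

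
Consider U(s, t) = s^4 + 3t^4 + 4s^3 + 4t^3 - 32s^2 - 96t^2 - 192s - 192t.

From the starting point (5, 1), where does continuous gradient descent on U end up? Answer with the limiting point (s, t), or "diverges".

U is separable, so gradient descent decouples: s follows -∂U/∂s, t follows -∂U/∂t.
∂U/∂s = 4(s - 4)(s + 3)(s + 4); at s=5 this is 288, so s decreases.
∂U/∂t = 12(t - 4)(t + 1)(t + 4); at t=1 this is -360, so t increases.
s converges to its nearest critical value 4 (a local min of the s-part); t converges to 4. The iterate converges to (4, 4).

(4, 4)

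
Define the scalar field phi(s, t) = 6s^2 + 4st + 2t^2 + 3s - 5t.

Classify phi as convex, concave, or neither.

convex

phi is quadratic, so its Hessian is the constant matrix H = [[12, 4], [4, 4]].
det(H) = 32, tr(H) = 16.
det(H) > 0 and tr(H) > 0, so H is positive definite everywhere: convex.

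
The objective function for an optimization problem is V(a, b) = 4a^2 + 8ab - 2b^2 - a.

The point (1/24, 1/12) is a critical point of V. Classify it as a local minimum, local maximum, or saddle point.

The Hessian of V is constant: H = [[8, 8], [8, -4]].
det(H) = 8·(-4) − 8² = -96.
Since det(H) < 0, H is indefinite and the critical point is a saddle point.

saddle point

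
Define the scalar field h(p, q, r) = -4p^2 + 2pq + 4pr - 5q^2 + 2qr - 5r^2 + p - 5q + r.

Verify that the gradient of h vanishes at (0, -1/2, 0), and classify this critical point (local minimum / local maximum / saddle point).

local maximum

∇h = (-8p + 2q + 4r + 1, 2p - 10q + 2r - 5, 4p + 2q - 10r + 1); substituting (0, -1/2, 0) gives ∇h = (0, 0, 0), so (0, -1/2, 0) is indeed a critical point.
The Hessian is constant: H = [[-8, 2, 4], [2, -10, 2], [4, 2, -10]].
Leading principal minors: Δ₁ = -8, Δ₂ = 76, Δ₃ = -536.
The minors alternate sign starting negative (−, +, −), so H is negative definite: a local maximum.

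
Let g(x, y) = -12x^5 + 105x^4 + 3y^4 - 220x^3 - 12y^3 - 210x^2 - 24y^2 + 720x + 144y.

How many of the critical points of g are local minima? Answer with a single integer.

g separates as a function of x plus a function of y, so ∇g=0 decouples.
∂g/∂x = -60(x - 4)(x - 3)(x - 1)(x + 1) = 0 at x ∈ {-1, 1, 3, 4}; ∂g/∂y = 12(y - 3)(y - 2)(y + 2) = 0 at y ∈ {-2, 2, 3}.
The Hessian is diagonal: diag(g_xx, g_yy). Second derivatives: g_xx(-1)=2400, g_xx(1)=-720, g_xx(3)=480, g_xx(4)=-900; g_yy(-2)=240, g_yy(2)=-48, g_yy(3)=60.
Local minima occur where both diagonal entries positive: (-1, -2), (-1, 3), (3, -2), (3, 3). Count: 4.

4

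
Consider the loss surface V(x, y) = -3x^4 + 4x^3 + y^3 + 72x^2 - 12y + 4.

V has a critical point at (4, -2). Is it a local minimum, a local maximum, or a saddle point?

local maximum

The mixed partial ∂²V/∂x∂y is 0, so the Hessian at any point is diag(V_xx, V_yy) = diag(12(-3x^2 + 2x + 12), 6y).
At (4, -2): H = diag(-336, -12).
Both eigenvalues are negative, so H is negative definite: a local maximum.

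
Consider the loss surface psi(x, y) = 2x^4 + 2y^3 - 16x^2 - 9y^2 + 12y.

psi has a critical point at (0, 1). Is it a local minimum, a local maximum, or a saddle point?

The mixed partial ∂²psi/∂x∂y is 0, so the Hessian at any point is diag(psi_xx, psi_yy) = diag(8(3x^2 - 4), 6(2y - 3)).
At (0, 1): H = diag(-32, -6).
Both eigenvalues are negative, so H is negative definite: a local maximum.

local maximum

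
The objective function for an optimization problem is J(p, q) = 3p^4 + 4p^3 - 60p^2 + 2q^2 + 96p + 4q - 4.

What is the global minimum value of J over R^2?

-838

J(p,q) separates as A(p) + B(q) − 4, so its minimum is min A + min B − 4.
A'(p) = 12(p - 2)(p - 1)(p + 4) vanishes at p ∈ {-4, 1, 2}; B'(q) = 4q + 4 vanishes at q ∈ {-1}.
Local minima of A (where A''>0): A(-4)=-832, A(2)=32. Local minima of B: B(-1)=-2.
So the global minimum of J is A(-4) + B(-1) − 4 = -832 − 2 − 4 = -838, attained at (-4, -1).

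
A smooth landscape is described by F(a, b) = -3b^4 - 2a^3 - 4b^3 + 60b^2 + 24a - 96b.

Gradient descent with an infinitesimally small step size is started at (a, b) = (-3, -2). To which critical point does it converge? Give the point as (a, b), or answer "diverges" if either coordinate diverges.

(-2, 1)

F is separable, so gradient descent decouples: a follows -∂F/∂a, b follows -∂F/∂b.
∂F/∂a = -6(a - 2)(a + 2); at a=-3 this is -30, so a increases.
∂F/∂b = -12(b - 2)(b - 1)(b + 4); at b=-2 this is -288, so b increases.
a converges to its nearest critical value -2 (a local min of the a-part); b converges to 1. The iterate converges to (-2, 1).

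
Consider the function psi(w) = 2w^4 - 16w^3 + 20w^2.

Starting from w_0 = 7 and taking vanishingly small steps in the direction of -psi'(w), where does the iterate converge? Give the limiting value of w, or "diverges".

psi'(w) = 8w(w - 5)(w - 1), so psi'(7) = 672.
Gradient descent moves in the -psi' direction, i.e. w is decreasing.
The nearest critical point in that direction is w = 5, where psi'' = 160 > 0 (a local minimum). The iterate converges there.

5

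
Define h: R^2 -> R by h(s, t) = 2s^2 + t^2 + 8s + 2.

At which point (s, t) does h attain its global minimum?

h(s,t) separates as P(s) + Q(t) + 2, so its minimum is min P + min Q + 2.
P'(s) = 4s + 8 vanishes at s ∈ {-2}; Q'(t) = 2t vanishes at t ∈ {0}.
Local minima of P (where P''>0): P(-2)=-8. Local minima of Q: Q(0)=0.
So the global minimum of h is P(-2) + Q(0) + 2 = -8 + 0 + 2 = -6, attained at (-2, 0).

(-2, 0)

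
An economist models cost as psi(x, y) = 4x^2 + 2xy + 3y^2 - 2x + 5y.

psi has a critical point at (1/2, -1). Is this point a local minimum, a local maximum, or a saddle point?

The Hessian of psi is constant: H = [[8, 2], [2, 6]].
det(H) = 8·6 − 2² = 44.
det(H) > 0 and tr(H) = 14 > 0, so H is positive definite and the point is a local minimum.

local minimum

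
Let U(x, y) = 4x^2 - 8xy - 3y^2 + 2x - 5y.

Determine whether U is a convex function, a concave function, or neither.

U is quadratic, so its Hessian is the constant matrix H = [[8, -8], [-8, -6]].
det(H) = -112, tr(H) = 2.
det(H) < 0, so H is indefinite: neither convex nor concave.

neither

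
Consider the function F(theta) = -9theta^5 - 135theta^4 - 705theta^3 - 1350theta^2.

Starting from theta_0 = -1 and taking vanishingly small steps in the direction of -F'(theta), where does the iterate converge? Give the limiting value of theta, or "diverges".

F'(theta) = -45theta(theta + 3)(theta + 4)(theta + 5), so F'(-1) = 1080.
Gradient descent moves in the -F' direction, i.e. theta is decreasing.
The nearest critical point in that direction is theta = -3, where F'' = 270 > 0 (a local minimum). The iterate converges there.

-3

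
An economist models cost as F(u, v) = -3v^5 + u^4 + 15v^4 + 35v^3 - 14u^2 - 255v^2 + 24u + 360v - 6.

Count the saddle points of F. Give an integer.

F separates as a function of u plus a function of v, so ∇F=0 decouples.
∂F/∂u = 4(u - 2)(u - 1)(u + 3) = 0 at u ∈ {-3, 1, 2}; ∂F/∂v = -15(v - 4)(v - 2)(v - 1)(v + 3) = 0 at v ∈ {-3, 1, 2, 4}.
The Hessian is diagonal: diag(F_uu, F_vv). Second derivatives: F_uu(-3)=80, F_uu(1)=-16, F_uu(2)=20; F_vv(-3)=2100, F_vv(1)=-180, F_vv(2)=150, F_vv(4)=-630.
Saddle points occur where the two diagonal entries have opposite signs: (-3, 1), (-3, 4), (1, -3), (1, 2), (2, 1), (2, 4). Count: 6.

6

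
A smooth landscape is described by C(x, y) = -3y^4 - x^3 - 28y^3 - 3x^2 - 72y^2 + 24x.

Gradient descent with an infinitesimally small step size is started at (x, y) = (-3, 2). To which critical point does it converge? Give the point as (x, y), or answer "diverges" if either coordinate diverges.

C is separable, so gradient descent decouples: x follows -∂C/∂x, y follows -∂C/∂y.
∂C/∂x = -3(x - 2)(x + 4); at x=-3 this is 15, so x decreases.
∂C/∂y = -12y(y + 3)(y + 4); at y=2 this is -720, so y increases.
The y-coordinate has no critical point in that direction and runs off to infinity.

diverges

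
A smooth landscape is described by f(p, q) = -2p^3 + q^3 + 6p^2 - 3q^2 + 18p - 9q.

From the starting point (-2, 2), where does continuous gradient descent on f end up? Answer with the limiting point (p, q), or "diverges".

(-1, 3)

f is separable, so gradient descent decouples: p follows -∂f/∂p, q follows -∂f/∂q.
∂f/∂p = -6(p - 3)(p + 1); at p=-2 this is -30, so p increases.
∂f/∂q = 3(q - 3)(q + 1); at q=2 this is -9, so q increases.
p converges to its nearest critical value -1 (a local min of the p-part); q converges to 3. The iterate converges to (-1, 3).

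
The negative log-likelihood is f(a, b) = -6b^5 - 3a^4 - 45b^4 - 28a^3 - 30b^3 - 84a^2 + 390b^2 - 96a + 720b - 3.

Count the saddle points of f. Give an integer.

6

f separates as a function of a plus a function of b, so ∇f=0 decouples.
∂f/∂a = -12(a + 1)(a + 2)(a + 4) = 0 at a ∈ {-4, -2, -1}; ∂f/∂b = -30(b - 2)(b + 1)(b + 3)(b + 4) = 0 at b ∈ {-4, -3, -1, 2}.
The Hessian is diagonal: diag(f_aa, f_bb). Second derivatives: f_aa(-4)=-72, f_aa(-2)=24, f_aa(-1)=-36; f_bb(-4)=540, f_bb(-3)=-300, f_bb(-1)=540, f_bb(2)=-2700.
Saddle points occur where the two diagonal entries have opposite signs: (-4, -4), (-4, -1), (-2, -3), (-2, 2), (-1, -4), (-1, -1). Count: 6.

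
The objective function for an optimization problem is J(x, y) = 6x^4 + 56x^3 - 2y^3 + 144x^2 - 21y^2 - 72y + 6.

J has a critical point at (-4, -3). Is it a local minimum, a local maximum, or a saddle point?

The mixed partial ∂²J/∂x∂y is 0, so the Hessian at any point is diag(J_xx, J_yy) = diag(24(3x^2 + 14x + 12), -6(2y + 7)).
At (-4, -3): H = diag(96, -6).
The eigenvalues have opposite signs, so H is indefinite: a saddle point.

saddle point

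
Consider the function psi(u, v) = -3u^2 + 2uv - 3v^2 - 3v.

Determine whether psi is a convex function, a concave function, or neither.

psi is quadratic, so its Hessian is the constant matrix H = [[-6, 2], [2, -6]].
det(H) = 32, tr(H) = -12.
det(H) > 0 and tr(H) < 0, so H is negative definite everywhere: concave.

concave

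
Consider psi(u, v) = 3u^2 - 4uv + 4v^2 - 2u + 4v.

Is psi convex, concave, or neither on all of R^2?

psi is quadratic, so its Hessian is the constant matrix H = [[6, -4], [-4, 8]].
det(H) = 32, tr(H) = 14.
det(H) > 0 and tr(H) > 0, so H is positive definite everywhere: convex.

convex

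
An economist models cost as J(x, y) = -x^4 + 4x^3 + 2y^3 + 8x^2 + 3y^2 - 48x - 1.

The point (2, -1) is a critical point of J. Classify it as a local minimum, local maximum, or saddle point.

The mixed partial ∂²J/∂x∂y is 0, so the Hessian at any point is diag(J_xx, J_yy) = diag(4(-3x^2 + 6x + 4), 6(2y + 1)).
At (2, -1): H = diag(16, -6).
The eigenvalues have opposite signs, so H is indefinite: a saddle point.

saddle point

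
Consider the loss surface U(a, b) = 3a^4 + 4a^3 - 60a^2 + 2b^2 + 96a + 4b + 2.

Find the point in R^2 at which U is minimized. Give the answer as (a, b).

(-4, -1)

U(a,b) separates as P(a) + Q(b) + 2, so its minimum is min P + min Q + 2.
P'(a) = 12(a - 2)(a - 1)(a + 4) vanishes at a ∈ {-4, 1, 2}; Q'(b) = 4b + 4 vanishes at b ∈ {-1}.
Local minima of P (where P''>0): P(-4)=-832, P(2)=32. Local minima of Q: Q(-1)=-2.
So the global minimum of U is P(-4) + Q(-1) + 2 = -832 − 2 + 2 = -832, attained at (-4, -1).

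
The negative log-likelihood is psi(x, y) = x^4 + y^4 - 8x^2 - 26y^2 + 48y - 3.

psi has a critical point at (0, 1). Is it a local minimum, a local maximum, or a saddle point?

The mixed partial ∂²psi/∂x∂y is 0, so the Hessian at any point is diag(psi_xx, psi_yy) = diag(4(3x^2 - 4), 4(3y^2 - 13)).
At (0, 1): H = diag(-16, -40).
Both eigenvalues are negative, so H is negative definite: a local maximum.

local maximum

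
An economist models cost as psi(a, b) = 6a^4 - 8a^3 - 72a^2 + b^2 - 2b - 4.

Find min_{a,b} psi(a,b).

-383

psi(a,b) separates as P(a) + Q(b) − 4, so its minimum is min P + min Q − 4.
P'(a) = 24a(a - 3)(a + 2) vanishes at a ∈ {-2, 0, 3}; Q'(b) = 2b - 2 vanishes at b ∈ {1}.
Local minima of P (where P''>0): P(-2)=-128, P(3)=-378. Local minima of Q: Q(1)=-1.
So the global minimum of psi is P(3) + Q(1) − 4 = -378 − 1 − 4 = -383, attained at (3, 1).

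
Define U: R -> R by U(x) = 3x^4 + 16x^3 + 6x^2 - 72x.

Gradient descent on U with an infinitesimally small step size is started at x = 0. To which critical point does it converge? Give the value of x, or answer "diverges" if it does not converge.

1

U'(x) = 12(x - 1)(x + 2)(x + 3), so U'(0) = -72.
Gradient descent moves in the -U' direction, i.e. x is increasing.
The nearest critical point in that direction is x = 1, where U'' = 144 > 0 (a local minimum). The iterate converges there.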